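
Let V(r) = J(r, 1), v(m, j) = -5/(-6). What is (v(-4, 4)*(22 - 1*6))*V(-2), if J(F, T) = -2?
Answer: -80/3 ≈ -26.667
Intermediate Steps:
v(m, j) = 5/6 (v(m, j) = -5*(-1/6) = 5/6)
V(r) = -2
(v(-4, 4)*(22 - 1*6))*V(-2) = (5*(22 - 1*6)/6)*(-2) = (5*(22 - 6)/6)*(-2) = ((5/6)*16)*(-2) = (40/3)*(-2) = -80/3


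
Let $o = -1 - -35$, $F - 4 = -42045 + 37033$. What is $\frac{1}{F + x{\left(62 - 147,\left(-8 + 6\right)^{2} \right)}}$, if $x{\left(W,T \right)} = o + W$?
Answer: $- \frac{1}{5059} \approx -0.00019767$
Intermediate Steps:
$F = -5008$ ($F = 4 + \left(-42045 + 37033\right) = 4 - 5012 = -5008$)
$o = 34$ ($o = -1 + 35 = 34$)
$x{\left(W,T \right)} = 34 + W$
$\frac{1}{F + x{\left(62 - 147,\left(-8 + 6\right)^{2} \right)}} = \frac{1}{-5008 + \left(34 + \left(62 - 147\right)\right)} = \frac{1}{-5008 + \left(34 - 85\right)} = \frac{1}{-5008 - 51} = \frac{1}{-5059} = - \frac{1}{5059}$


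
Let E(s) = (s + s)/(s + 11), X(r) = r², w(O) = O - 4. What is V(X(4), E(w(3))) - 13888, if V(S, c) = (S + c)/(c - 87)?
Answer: -6055247/436 ≈ -13888.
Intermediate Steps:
w(O) = -4 + O
E(s) = 2*s/(11 + s) (E(s) = (2*s)/(11 + s) = 2*s/(11 + s))
V(S, c) = (S + c)/(-87 + c)
V(X(4), E(w(3))) - 13888 = (4² + 2*(-4 + 3)/(11 + (-4 + 3)))/(-87 + 2*(-4 + 3)/(11 + (-4 + 3))) - 13888 = (16 + 2*(-1)/(11 - 1))/(-87 + 2*(-1)/(11 - 1)) - 13888 = (16 + 2*(-1)/10)/(-87 + 2*(-1)/10) - 13888 = (16 + 2*(-1)*(⅒))/(-87 + 2*(-1)*(⅒)) - 13888 = (16 - ⅕)/(-87 - ⅕) - 13888 = (79/5)/(-436/5) - 13888 = -5/436*79/5 - 13888 = -79/436 - 13888 = -6055247/436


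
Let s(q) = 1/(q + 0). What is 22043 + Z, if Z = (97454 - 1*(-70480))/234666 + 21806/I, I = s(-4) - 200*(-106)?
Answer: 73113018683702/3316573689 ≈ 22045.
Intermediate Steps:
s(q) = 1/q
I = 84799/4 (I = 1/(-4) - 200*(-106) = -¼ + 21200 = 84799/4 ≈ 21200.)
Z = 5784857075/3316573689 (Z = (97454 - 1*(-70480))/234666 + 21806/(84799/4) = (97454 + 70480)*(1/234666) + 21806*(4/84799) = 167934*(1/234666) + 87224/84799 = 27989/39111 + 87224/84799 = 5784857075/3316573689 ≈ 1.7442)
22043 + Z = 22043 + 5784857075/3316573689 = 73113018683702/3316573689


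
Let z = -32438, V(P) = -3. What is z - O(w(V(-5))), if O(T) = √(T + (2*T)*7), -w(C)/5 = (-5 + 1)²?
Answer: -32438 - 20*I*√3 ≈ -32438.0 - 34.641*I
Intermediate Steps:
w(C) = -80 (w(C) = -5*(-5 + 1)² = -5*(-4)² = -5*16 = -80)
O(T) = √15*√T (O(T) = √(T + 14*T) = √(15*T) = √15*√T)
z - O(w(V(-5))) = -32438 - √15*√(-80) = -32438 - √15*4*I*√5 = -32438 - 20*I*√3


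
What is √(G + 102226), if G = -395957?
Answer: I*√293731 ≈ 541.97*I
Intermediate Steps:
√(G + 102226) = √(-395957 + 102226) = √(-293731) = I*√293731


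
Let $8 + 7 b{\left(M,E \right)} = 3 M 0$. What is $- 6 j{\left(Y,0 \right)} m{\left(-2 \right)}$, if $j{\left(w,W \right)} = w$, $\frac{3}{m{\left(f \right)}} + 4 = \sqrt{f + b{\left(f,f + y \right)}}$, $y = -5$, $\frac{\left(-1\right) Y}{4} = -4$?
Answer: $\frac{4032}{67} + \frac{144 i \sqrt{154}}{67} \approx 60.179 + 26.672 i$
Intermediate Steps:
$Y = 16$ ($Y = \left(-4\right) \left(-4\right) = 16$)
$b{\left(M,E \right)} = - \frac{8}{7}$ ($b{\left(M,E \right)} = - \frac{8}{7} + \frac{3 M 0}{7} = - \frac{8}{7} + \frac{1}{7} \cdot 0 = - \frac{8}{7} + 0 = - \frac{8}{7}$)
$m{\left(f \right)} = \frac{3}{-4 + \sqrt{- \frac{8}{7} + f}}$ ($m{\left(f \right)} = \frac{3}{-4 + \sqrt{f - \frac{8}{7}}} = \frac{3}{-4 + \sqrt{- \frac{8}{7} + f}}$)
$- 6 j{\left(Y,0 \right)} m{\left(-2 \right)} = \left(-6\right) 16 \frac{21}{-28 + \sqrt{7} \sqrt{-8 + 7 \left(-2\right)}} = - 96 \frac{21}{-28 + \sqrt{7} \sqrt{-8 - 14}} = - 96 \frac{21}{-28 + \sqrt{7} \sqrt{-22}} = - 96 \frac{21}{-28 + \sqrt{7} i \sqrt{22}} = - 96 \frac{21}{-28 + i \sqrt{154}} = - \frac{2016}{-28 + i \sqrt{154}}$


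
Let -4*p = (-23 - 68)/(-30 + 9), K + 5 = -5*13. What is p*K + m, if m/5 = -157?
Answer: -4255/6 ≈ -709.17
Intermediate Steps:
K = -70 (K = -5 - 5*13 = -5 - 65 = -70)
m = -785 (m = 5*(-157) = -785)
p = -13/12 (p = -(-23 - 68)/(4*(-30 + 9)) = -(-91)/(4*(-21)) = -(-91)*(-1)/(4*21) = -1/4*13/3 = -13/12 ≈ -1.0833)
p*K + m = -13/12*(-70) - 785 = 455/6 - 785 = -4255/6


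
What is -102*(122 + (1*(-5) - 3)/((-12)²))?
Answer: -37315/3 ≈ -12438.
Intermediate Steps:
-102*(122 + (1*(-5) - 3)/((-12)²)) = -102*(122 + (-5 - 3)/144) = -102*(122 - 8*1/144) = -102*(122 - 1/18) = -102*2195/18 = -37315/3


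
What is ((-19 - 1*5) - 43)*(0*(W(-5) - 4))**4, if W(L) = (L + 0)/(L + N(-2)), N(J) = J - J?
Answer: 0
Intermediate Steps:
N(J) = 0
W(L) = 1 (W(L) = (L + 0)/(L + 0) = L/L = 1)
((-19 - 1*5) - 43)*(0*(W(-5) - 4))**4 = ((-19 - 1*5) - 43)*(0*(1 - 4))**4 = ((-19 - 5) - 43)*(0*(-3))**4 = (-24 - 43)*0**4 = -67*0 = 0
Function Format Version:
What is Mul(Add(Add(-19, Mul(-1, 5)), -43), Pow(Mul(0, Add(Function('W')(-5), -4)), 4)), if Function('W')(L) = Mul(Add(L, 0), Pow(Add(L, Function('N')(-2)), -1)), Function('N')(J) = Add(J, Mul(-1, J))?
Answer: 0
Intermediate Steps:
Function('N')(J) = 0
Function('W')(L) = 1 (Function('W')(L) = Mul(Add(L, 0), Pow(Add(L, 0), -1)) = Mul(L, Pow(L, -1)) = 1)
Mul(Add(Add(-19, Mul(-1, 5)), -43), Pow(Mul(0, Add(Function('W')(-5), -4)), 4)) = Mul(Add(Add(-19, Mul(-1, 5)), -43), Pow(Mul(0, Add(1, -4)), 4)) = Mul(Add(Add(-19, -5), -43), Pow(Mul(0, -3), 4)) = Mul(Add(-24, -43), Pow(0, 4)) = Mul(-67, 0) = 0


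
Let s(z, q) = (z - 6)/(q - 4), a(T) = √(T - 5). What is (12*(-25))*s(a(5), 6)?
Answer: 900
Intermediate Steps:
a(T) = √(-5 + T)
s(z, q) = (-6 + z)/(-4 + q)
(12*(-25))*s(a(5), 6) = (12*(-25))*((-6 + √(-5 + 5))/(-4 + 6)) = -300*(-6 + √0)/2 = -150*(-6 + 0) = -150*(-6) = -300*(-3) = 900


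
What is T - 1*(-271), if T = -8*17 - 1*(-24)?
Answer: 159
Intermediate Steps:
T = -112 (T = -136 + 24 = -112)
T - 1*(-271) = -112 - 1*(-271) = -112 + 271 = 159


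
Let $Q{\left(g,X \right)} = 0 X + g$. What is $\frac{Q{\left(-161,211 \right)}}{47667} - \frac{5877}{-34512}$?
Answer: $\frac{91527509}{548361168} \approx 0.16691$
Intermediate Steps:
$Q{\left(g,X \right)} = g$ ($Q{\left(g,X \right)} = 0 + g = g$)
$\frac{Q{\left(-161,211 \right)}}{47667} - \frac{5877}{-34512} = - \frac{161}{47667} - \frac{5877}{-34512} = \left(-161\right) \frac{1}{47667} - - \frac{1959}{11504} = - \frac{161}{47667} + \frac{1959}{11504} = \frac{91527509}{548361168}$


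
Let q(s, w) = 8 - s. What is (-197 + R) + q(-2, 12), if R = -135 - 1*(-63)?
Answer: -259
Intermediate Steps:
R = -72 (R = -135 + 63 = -72)
(-197 + R) + q(-2, 12) = (-197 - 72) + (8 - 1*(-2)) = -269 + (8 + 2) = -269 + 10 = -259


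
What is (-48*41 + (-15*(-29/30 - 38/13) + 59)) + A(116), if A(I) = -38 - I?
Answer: -52121/26 ≈ -2004.7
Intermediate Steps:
(-48*41 + (-15*(-29/30 - 38/13) + 59)) + A(116) = (-48*41 + (-15*(-29/30 - 38/13) + 59)) + (-38 - 1*116) = (-1968 + (-15*(-29*1/30 - 38*1/13) + 59)) + (-38 - 116) = (-1968 + (-15*(-29/30 - 38/13) + 59)) - 154 = (-1968 + (-15*(-1517/390) + 59)) - 154 = (-1968 + (1517/26 + 59)) - 154 = (-1968 + 3051/26) - 154 = -48117/26 - 154 = -52121/26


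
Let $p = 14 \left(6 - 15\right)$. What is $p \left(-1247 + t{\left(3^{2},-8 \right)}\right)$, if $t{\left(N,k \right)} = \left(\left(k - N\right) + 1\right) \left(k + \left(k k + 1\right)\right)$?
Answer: $272034$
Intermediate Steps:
$p = -126$ ($p = 14 \left(-9\right) = -126$)
$t{\left(N,k \right)} = \left(1 + k + k^{2}\right) \left(1 + k - N\right)$ ($t{\left(N,k \right)} = \left(1 + k - N\right) \left(k + \left(k^{2} + 1\right)\right) = \left(1 + k - N\right) \left(k + \left(1 + k^{2}\right)\right) = \left(1 + k - N\right) \left(1 + k + k^{2}\right) = \left(1 + k + k^{2}\right) \left(1 + k - N\right)$)
$p \left(-1247 + t{\left(3^{2},-8 \right)}\right) = - 126 \left(-1247 + \left(1 + \left(-8\right)^{3} - 3^{2} + 2 \left(-8\right) + 2 \left(-8\right)^{2} - 3^{2} \left(-8\right) - 3^{2} \left(-8\right)^{2}\right)\right) = - 126 \left(-1247 - \left(408 - 72 + 576\right)\right) = - 126 \left(-1247 - 912\right) = \left(-126\right) \left(-2159\right) = 272034$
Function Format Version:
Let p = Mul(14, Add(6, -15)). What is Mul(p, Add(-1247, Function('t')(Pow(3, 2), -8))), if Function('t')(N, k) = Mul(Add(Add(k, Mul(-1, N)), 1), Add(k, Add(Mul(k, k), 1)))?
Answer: 272034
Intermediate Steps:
p = -126 (p = Mul(14, -9) = -126)
Function('t')(N, k) = Mul(Add(1, k, Pow(k, 2)), Add(1, k, Mul(-1, N))) (Function('t')(N, k) = Mul(Add(1, k, Mul(-1, N)), Add(k, Add(Pow(k, 2), 1))) = Mul(Add(1, k, Mul(-1, N)), Add(k, Add(1, Pow(k, 2)))) = Mul(Add(1, k, Mul(-1, N)), Add(1, k, Pow(k, 2))) = Mul(Add(1, k, Pow(k, 2)), Add(1, k, Mul(-1, N))))
Mul(p, Add(-1247, Function('t')(Pow(3, 2), -8))) = Mul(-126, Add(-1247, Add(1, Pow(-8, 3), Mul(-1, Pow(3, 2)), Mul(2, -8), Mul(2, Pow(-8, 2)), Mul(-1, Pow(3, 2), -8), Mul(-1, Pow(3, 2), Pow(-8, 2))))) = Mul(-126, Add(-1247, Add(1, -512, Mul(-1, 9), -16, Mul(2, 64), Mul(-1, 9, -8), Mul(-1, 9, 64)))) = Mul(-126, Add(-1247, Add(1, -512, -9, -16, 128, 72, -576))) = Mul(-126, Add(-1247, -912)) = Mul(-126, -2159) = 272034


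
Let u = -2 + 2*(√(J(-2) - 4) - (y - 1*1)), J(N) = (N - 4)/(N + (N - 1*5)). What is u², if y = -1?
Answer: -28/3 + 8*I*√30/3 ≈ -9.3333 + 14.606*I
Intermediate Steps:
J(N) = (-4 + N)/(-5 + 2*N) (J(N) = (-4 + N)/(N + (N - 5)) = (-4 + N)/(N + (-5 + N)) = (-4 + N)/(-5 + 2*N))
u = 2 + 2*I*√30/3 (u = -2 + 2*(√((-4 - 2)/(-5 + 2*(-2)) - 4) - (-1 - 1*1)) = -2 + 2*(√(-6/(-5 - 4) - 4) - (-1 - 1)) = -2 + 2*(√(-6/(-9) - 4) - 1*(-2)) = -2 + 2*(√(-⅑*(-6) - 4) + 2) = -2 + 2*(√(⅔ - 4) + 2) = -2 + 2*(√(-10/3) + 2) = -2 + 2*(I*√30/3 + 2) = -2 + 2*(2 + I*√30/3) = -2 + (4 + 2*I*√30/3) = 2 + 2*I*√30/3 ≈ 2.0 + 3.6515*I)
u² = (2 + 2*I*√30/3)²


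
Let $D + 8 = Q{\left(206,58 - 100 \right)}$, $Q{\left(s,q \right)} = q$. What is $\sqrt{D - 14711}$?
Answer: $i \sqrt{14761} \approx 121.49 i$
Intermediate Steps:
$D = -50$ ($D = -8 + \left(58 - 100\right) = -8 - 42 = -50$)
$\sqrt{D - 14711} = \sqrt{-50 - 14711} = \sqrt{-14761} = i \sqrt{14761}$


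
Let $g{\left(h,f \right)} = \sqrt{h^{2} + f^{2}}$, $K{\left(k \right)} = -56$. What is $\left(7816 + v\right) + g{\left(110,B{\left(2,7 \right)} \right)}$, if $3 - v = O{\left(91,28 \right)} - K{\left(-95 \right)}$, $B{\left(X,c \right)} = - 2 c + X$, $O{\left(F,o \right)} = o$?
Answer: $7735 + 2 \sqrt{3061} \approx 7845.7$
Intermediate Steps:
$B{\left(X,c \right)} = X - 2 c$
$v = -81$ ($v = 3 - \left(28 - -56\right) = 3 - \left(28 + 56\right) = 3 - 84 = -81$)
$g{\left(h,f \right)} = \sqrt{f^{2} + h^{2}}$
$\left(7816 + v\right) + g{\left(110,B{\left(2,7 \right)} \right)} = \left(7816 - 81\right) + \sqrt{\left(2 - 14\right)^{2} + 110^{2}} = 7735 + \sqrt{\left(2 - 14\right)^{2} + 12100} = 7735 + \sqrt{\left(-12\right)^{2} + 12100} = 7735 + \sqrt{144 + 12100} = 7735 + \sqrt{12244} = 7735 + 2 \sqrt{3061}$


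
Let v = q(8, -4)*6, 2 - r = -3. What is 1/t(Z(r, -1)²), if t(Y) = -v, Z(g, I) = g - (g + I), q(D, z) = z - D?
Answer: 1/72 ≈ 0.013889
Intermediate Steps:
r = 5 (r = 2 - 1*(-3) = 2 + 3 = 5)
v = -72 (v = (-4 - 1*8)*6 = (-4 - 8)*6 = -12*6 = -72)
Z(g, I) = -I (Z(g, I) = g - (I + g) = g + (-I - g) = -I)
t(Y) = 72 (t(Y) = -1*(-72) = 72)
1/t(Z(r, -1)²) = 1/72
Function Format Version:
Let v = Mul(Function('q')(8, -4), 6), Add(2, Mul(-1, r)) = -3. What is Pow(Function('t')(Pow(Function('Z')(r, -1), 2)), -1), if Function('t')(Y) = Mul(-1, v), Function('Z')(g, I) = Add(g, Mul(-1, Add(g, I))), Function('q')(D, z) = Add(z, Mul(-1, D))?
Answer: Rational(1, 72) ≈ 0.013889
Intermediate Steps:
r = 5 (r = Add(2, Mul(-1, -3)) = Add(2, 3) = 5)
v = -72 (v = Mul(Add(-4, Mul(-1, 8)), 6) = Mul(Add(-4, -8), 6) = Mul(-12, 6) = -72)
Function('Z')(g, I) = Mul(-1, I) (Function('Z')(g, I) = Add(g, Mul(-1, Add(I, g))) = Add(g, Add(Mul(-1, I), Mul(-1, g))) = Mul(-1, I))
Function('t')(Y) = 72 (Function('t')(Y) = Mul(-1, -72) = 72)
Pow(Function('t')(Pow(Function('Z')(r, -1), 2)), -1) = Pow(72, -1) = Rational(1, 72)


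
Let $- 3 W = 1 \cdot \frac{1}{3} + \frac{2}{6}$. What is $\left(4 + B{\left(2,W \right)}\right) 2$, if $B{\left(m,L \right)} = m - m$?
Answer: $8$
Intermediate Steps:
$W = - \frac{2}{9}$ ($W = - \frac{1 \cdot \frac{1}{3} + \frac{2}{6}}{3} = - \frac{1 \cdot \frac{1}{3} + 2 \cdot \frac{1}{6}}{3} = - \frac{\frac{1}{3} + \frac{1}{3}}{3} = \left(- \frac{1}{3}\right) \frac{2}{3} = - \frac{2}{9} \approx -0.22222$)
$B{\left(m,L \right)} = 0$
$\left(4 + B{\left(2,W \right)}\right) 2 = \left(4 + 0\right) 2 = 4 \cdot 2 = 8$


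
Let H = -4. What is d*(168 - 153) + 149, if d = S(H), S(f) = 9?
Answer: 284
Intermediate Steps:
d = 9
d*(168 - 153) + 149 = 9*(168 - 153) + 149 = 9*15 + 149 = 135 + 149 = 284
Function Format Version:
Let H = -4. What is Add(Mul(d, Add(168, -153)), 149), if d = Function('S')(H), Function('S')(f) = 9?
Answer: 284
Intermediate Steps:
d = 9
Add(Mul(d, Add(168, -153)), 149) = Add(Mul(9, Add(168, -153)), 149) = Add(Mul(9, 15), 149) = Add(135, 149) = 284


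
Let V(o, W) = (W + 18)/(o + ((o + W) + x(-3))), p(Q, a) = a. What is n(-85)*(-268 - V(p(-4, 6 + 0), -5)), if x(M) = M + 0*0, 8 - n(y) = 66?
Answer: 31465/2 ≈ 15733.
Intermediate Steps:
n(y) = -58 (n(y) = 8 - 1*66 = 8 - 66 = -58)
x(M) = M (x(M) = M + 0 = M)
V(o, W) = (18 + W)/(-3 + W + 2*o) (V(o, W) = (W + 18)/(o + ((o + W) - 3)) = (18 + W)/(o + ((W + o) - 3)) = (18 + W)/(o + (-3 + W + o)) = (18 + W)/(-3 + W + 2*o))
n(-85)*(-268 - V(p(-4, 6 + 0), -5)) = -58*(-268 - (18 - 5)/(-3 - 5 + 2*(6 + 0))) = -58*(-268 - 13/(-3 - 5 + 2*6)) = -58*(-268 - 13/(-3 - 5 + 12)) = -58*(-268 - 13/4) = -58*(-1085/4) = 31465/2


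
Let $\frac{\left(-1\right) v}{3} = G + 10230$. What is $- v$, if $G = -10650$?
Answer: $-1260$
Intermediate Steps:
$v = 1260$ ($v = - 3 \left(-10650 + 10230\right) = \left(-3\right) \left(-420\right) = 1260$)
$- v = \left(-1\right) 1260 = -1260$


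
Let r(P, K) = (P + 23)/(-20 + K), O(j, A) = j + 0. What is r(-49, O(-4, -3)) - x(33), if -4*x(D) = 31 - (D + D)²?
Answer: -6481/6 ≈ -1080.2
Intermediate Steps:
O(j, A) = j
r(P, K) = (23 + P)/(-20 + K)
x(D) = -31/4 + D² (x(D) = -(31 - (D + D)²)/4 = -(31 - (2*D)²)/4 = -(31 - 4*D²)/4 = -31/4 + D²)
r(-49, O(-4, -3)) - x(33) = (23 - 49)/(-20 - 4) - (-31/4 + 33²) = -26/(-24) - (-31/4 + 1089) = -1/24*(-26) - 1*4325/4 = 13/12 - 4325/4 = -6481/6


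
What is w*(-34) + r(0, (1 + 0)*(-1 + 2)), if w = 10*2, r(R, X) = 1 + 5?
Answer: -674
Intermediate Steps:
r(R, X) = 6
w = 20
w*(-34) + r(0, (1 + 0)*(-1 + 2)) = 20*(-34) + 6 = -680 + 6 = -674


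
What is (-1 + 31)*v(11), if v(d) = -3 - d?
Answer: -420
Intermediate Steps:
(-1 + 31)*v(11) = (-1 + 31)*(-3 - 1*11) = 30*(-3 - 11) = 30*(-14) = -420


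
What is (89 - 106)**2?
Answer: 289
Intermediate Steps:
(89 - 106)**2 = (-17)**2 = 289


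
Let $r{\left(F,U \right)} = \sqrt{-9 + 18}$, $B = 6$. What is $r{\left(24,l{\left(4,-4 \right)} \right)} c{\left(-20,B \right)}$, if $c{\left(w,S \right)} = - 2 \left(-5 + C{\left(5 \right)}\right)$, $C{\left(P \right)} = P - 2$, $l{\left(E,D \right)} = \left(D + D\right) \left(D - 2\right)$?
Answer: $12$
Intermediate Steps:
$l{\left(E,D \right)} = 2 D \left(-2 + D\right)$
$r{\left(F,U \right)} = 3$ ($r{\left(F,U \right)} = \sqrt{9} = 3$)
$C{\left(P \right)} = -2 + P$
$c{\left(w,S \right)} = 4$ ($c{\left(w,S \right)} = - 2 \left(-5 + \left(-2 + 5\right)\right) = - 2 \left(-5 + 3\right) = \left(-2\right) \left(-2\right) = 4$)
$r{\left(24,l{\left(4,-4 \right)} \right)} c{\left(-20,B \right)} = 3 \cdot 4 = 12$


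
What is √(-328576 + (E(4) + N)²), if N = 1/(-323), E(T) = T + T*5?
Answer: 3*I*√3802214167/323 ≈ 572.71*I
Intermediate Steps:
E(T) = 6*T (E(T) = T + 5*T = 6*T)
N = -1/323 ≈ -0.0030960
√(-328576 + (E(4) + N)²) = √(-328576 + (6*4 - 1/323)²) = √(-328576 + (24 - 1/323)²) = √(-328576 + (7751/323)²) = √(-328576 + 60078001/104329) = √(-34219927503/104329) = 3*I*√3802214167/323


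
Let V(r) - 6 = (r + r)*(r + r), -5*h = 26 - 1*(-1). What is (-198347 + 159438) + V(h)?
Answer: -969659/25 ≈ -38786.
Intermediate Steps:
h = -27/5 (h = -(26 - 1*(-1))/5 = -(26 + 1)/5 = -⅕*27 = -27/5 ≈ -5.4000)
V(r) = 6 + 4*r² (V(r) = 6 + (r + r)*(r + r) = 6 + (2*r)*(2*r) = 6 + 4*r²)
(-198347 + 159438) + V(h) = (-198347 + 159438) + (6 + 4*(-27/5)²) = -38909 + (6 + 4*(729/25)) = -38909 + (6 + 2916/25) = -38909 + 3066/25 = -969659/25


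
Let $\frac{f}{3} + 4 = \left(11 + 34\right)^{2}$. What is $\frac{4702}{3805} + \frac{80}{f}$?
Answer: $\frac{28812626}{23069715} \approx 1.2489$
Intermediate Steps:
$f = 6063$ ($f = -12 + 3 \left(11 + 34\right)^{2} = -12 + 3 \cdot 45^{2} = -12 + 3 \cdot 2025 = -12 + 6075 = 6063$)
$\frac{4702}{3805} + \frac{80}{f} = \frac{4702}{3805} + \frac{80}{6063} = \frac{28812626}{23069715}$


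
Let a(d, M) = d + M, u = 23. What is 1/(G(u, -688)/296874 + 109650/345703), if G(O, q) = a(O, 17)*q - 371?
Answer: 11403359158/2545581303 ≈ 4.4797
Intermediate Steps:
a(d, M) = M + d
G(O, q) = -371 + q*(17 + O) (G(O, q) = (17 + O)*q - 371 = q*(17 + O) - 371 = -371 + q*(17 + O))
1/(G(u, -688)/296874 + 109650/345703) = 1/((-371 - 688*(17 + 23))/296874 + 109650/345703) = 1/((-371 - 688*40)*(1/296874) + 109650*(1/345703)) = 1/((-371 - 27520)*(1/296874) + 109650/345703) = 1/(-27891*1/296874 + 109650/345703) = 1/(-3099/32986 + 109650/345703) = 1/(2545581303/11403359158) = 11403359158/2545581303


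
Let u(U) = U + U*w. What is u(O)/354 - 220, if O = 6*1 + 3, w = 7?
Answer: -12968/59 ≈ -219.80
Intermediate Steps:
O = 9 (O = 6 + 3 = 9)
u(U) = 8*U (u(U) = U + U*7 = U + 7*U = 8*U)
u(O)/354 - 220 = (8*9)/354 - 220 = 72*(1/354) - 220 = 12/59 - 220 = -12968/59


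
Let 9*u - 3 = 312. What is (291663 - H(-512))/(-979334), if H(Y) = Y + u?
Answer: -146070/489667 ≈ -0.29830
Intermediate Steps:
u = 35 (u = 1/3 + (1/9)*312 = 1/3 + 104/3 = 35)
H(Y) = 35 + Y (H(Y) = Y + 35 = 35 + Y)
(291663 - H(-512))/(-979334) = (291663 - (35 - 512))/(-979334) = (291663 - 1*(-477))*(-1/979334) = (291663 + 477)*(-1/979334) = 292140*(-1/979334) = -146070/489667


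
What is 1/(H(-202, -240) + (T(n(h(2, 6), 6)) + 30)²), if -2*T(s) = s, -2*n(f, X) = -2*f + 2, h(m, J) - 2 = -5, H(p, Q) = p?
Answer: 1/822 ≈ 0.0012165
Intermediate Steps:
h(m, J) = -3 (h(m, J) = 2 - 5 = -3)
n(f, X) = -1 + f (n(f, X) = -(-2*f + 2)/2 = -(2 - 2*f)/2 = -1 + f)
T(s) = -s/2
1/(H(-202, -240) + (T(n(h(2, 6), 6)) + 30)²) = 1/(-202 + (-(-1 - 3)/2 + 30)²) = 1/(-202 + (-½*(-4) + 30)²) = 1/(-202 + (2 + 30)²) = 1/(-202 + 32²) = 1/(-202 + 1024) = 1/822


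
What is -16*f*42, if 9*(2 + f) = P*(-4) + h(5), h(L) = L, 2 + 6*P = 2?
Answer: 2912/3 ≈ 970.67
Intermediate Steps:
P = 0 (P = -1/3 + (1/6)*2 = -1/3 + 1/3 = 0)
f = -13/9 (f = -2 + (0*(-4) + 5)/9 = -2 + (0 + 5)/9 = -2 + (1/9)*5 = -2 + 5/9 = -13/9 ≈ -1.4444)
-16*f*42 = -16*(-13/9)*42 = (208/9)*42 = 2912/3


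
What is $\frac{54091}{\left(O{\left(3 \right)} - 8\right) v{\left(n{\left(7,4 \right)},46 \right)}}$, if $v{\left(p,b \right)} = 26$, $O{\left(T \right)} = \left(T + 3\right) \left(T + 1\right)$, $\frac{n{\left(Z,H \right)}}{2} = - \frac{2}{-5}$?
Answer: $\frac{54091}{416} \approx 130.03$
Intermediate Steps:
$n{\left(Z,H \right)} = \frac{4}{5}$ ($n{\left(Z,H \right)} = 2 \left(- \frac{2}{-5}\right) = 2 \left(\left(-2\right) \left(- \frac{1}{5}\right)\right) = 2 \cdot \frac{2}{5} = \frac{4}{5}$)
$O{\left(T \right)} = \left(1 + T\right) \left(3 + T\right)$ ($O{\left(T \right)} = \left(3 + T\right) \left(1 + T\right) = \left(1 + T\right) \left(3 + T\right)$)
$\frac{54091}{\left(O{\left(3 \right)} - 8\right) v{\left(n{\left(7,4 \right)},46 \right)}} = \frac{54091}{\left(\left(3 + 3^{2} + 4 \cdot 3\right) - 8\right) 26} = \frac{54091}{\left(\left(3 + 9 + 12\right) - 8\right) 26} = \frac{54091}{\left(24 - 8\right) 26} = \frac{54091}{16 \cdot 26} = \frac{54091}{416}$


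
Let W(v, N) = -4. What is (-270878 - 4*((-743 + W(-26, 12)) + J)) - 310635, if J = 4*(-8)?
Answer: -578397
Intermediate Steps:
J = -32
(-270878 - 4*((-743 + W(-26, 12)) + J)) - 310635 = (-270878 - 4*((-743 - 4) - 32)) - 310635 = (-270878 - 4*(-747 - 32)) - 310635 = (-270878 - 4*(-779)) - 310635 = (-270878 + 3116) - 310635 = -267762 - 310635 = -578397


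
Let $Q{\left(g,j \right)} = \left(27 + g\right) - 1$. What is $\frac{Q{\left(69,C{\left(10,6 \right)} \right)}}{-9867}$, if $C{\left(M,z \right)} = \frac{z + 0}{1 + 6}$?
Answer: $- \frac{95}{9867} \approx -0.0096281$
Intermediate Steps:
$C{\left(M,z \right)} = \frac{z}{7}$
$Q{\left(g,j \right)} = 26 + g$
$\frac{Q{\left(69,C{\left(10,6 \right)} \right)}}{-9867} = \frac{26 + 69}{-9867} = 95 \left(- \frac{1}{9867}\right) = - \frac{95}{9867}$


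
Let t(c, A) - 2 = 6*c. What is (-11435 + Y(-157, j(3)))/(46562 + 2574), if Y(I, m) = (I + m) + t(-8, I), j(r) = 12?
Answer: -5813/24568 ≈ -0.23661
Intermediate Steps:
t(c, A) = 2 + 6*c
Y(I, m) = -46 + I + m (Y(I, m) = (I + m) + (2 + 6*(-8)) = (I + m) + (2 - 48) = (I + m) - 46 = -46 + I + m)
(-11435 + Y(-157, j(3)))/(46562 + 2574) = (-11435 + (-46 - 157 + 12))/(46562 + 2574) = (-11435 - 191)/49136 = -11626*1/49136 = -5813/24568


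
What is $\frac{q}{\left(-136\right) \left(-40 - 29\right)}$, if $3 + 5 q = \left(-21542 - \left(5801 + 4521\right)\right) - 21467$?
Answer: $- \frac{8889}{7820} \approx -1.1367$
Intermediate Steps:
$q = - \frac{53334}{5}$ ($q = - \frac{3}{5} + \frac{\left(-21542 - \left(5801 + 4521\right)\right) - 21467}{5} = - \frac{3}{5} + \frac{\left(-21542 - 10322\right) - 21467}{5} = - \frac{3}{5} + \frac{-31864 - 21467}{5} = - \frac{3}{5} + \frac{1}{5} \left(-53331\right) = - \frac{3}{5} - \frac{53331}{5} = - \frac{53334}{5} \approx -10667.0$)
$\frac{q}{\left(-136\right) \left(-40 - 29\right)} = - \frac{53334}{5 \left(- 136 \left(-40 - 29\right)\right)} = - \frac{53334}{5 \left(\left(-136\right) \left(-69\right)\right)} = - \frac{53334}{5 \cdot 9384} = \left(- \frac{53334}{5}\right) \frac{1}{9384} = - \frac{8889}{7820}$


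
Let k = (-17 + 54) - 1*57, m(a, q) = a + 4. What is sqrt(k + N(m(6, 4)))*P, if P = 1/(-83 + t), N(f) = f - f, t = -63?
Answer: -I*sqrt(5)/73 ≈ -0.030631*I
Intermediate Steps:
m(a, q) = 4 + a
N(f) = 0
P = -1/146 (P = 1/(-83 - 63) = 1/(-146) = -1/146 ≈ -0.0068493)
k = -20 (k = 37 - 57 = -20)
sqrt(k + N(m(6, 4)))*P = sqrt(-20 + 0)*(-1/146) = sqrt(-20)*(-1/146) = (2*I*sqrt(5))*(-1/146) = -I*sqrt(5)/73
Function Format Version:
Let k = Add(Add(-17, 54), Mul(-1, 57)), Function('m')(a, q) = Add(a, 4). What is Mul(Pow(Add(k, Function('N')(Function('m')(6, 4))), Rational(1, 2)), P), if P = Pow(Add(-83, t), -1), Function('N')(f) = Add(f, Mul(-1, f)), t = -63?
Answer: Mul(Rational(-1, 73), I, Pow(5, Rational(1, 2))) ≈ Mul(-0.030631, I)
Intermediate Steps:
Function('m')(a, q) = Add(4, a)
Function('N')(f) = 0
P = Rational(-1, 146) (P = Pow(Add(-83, -63), -1) = Pow(-146, -1) = Rational(-1, 146) ≈ -0.0068493)
k = -20 (k = Add(37, -57) = -20)
Mul(Pow(Add(k, Function('N')(Function('m')(6, 4))), Rational(1, 2)), P) = Mul(Pow(Add(-20, 0), Rational(1, 2)), Rational(-1, 146)) = Mul(Pow(-20, Rational(1, 2)), Rational(-1, 146)) = Mul(Mul(2, I, Pow(5, Rational(1, 2))), Rational(-1, 146)) = Mul(Rational(-1, 73), I, Pow(5, Rational(1, 2)))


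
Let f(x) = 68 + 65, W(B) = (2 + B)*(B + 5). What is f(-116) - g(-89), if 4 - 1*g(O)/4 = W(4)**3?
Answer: 629973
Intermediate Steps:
W(B) = (2 + B)*(5 + B)
f(x) = 133
g(O) = -629840 (g(O) = 16 - 4*(10 + 4**2 + 7*4)**3 = 16 - 4*(10 + 16 + 28)**3 = 16 - 4*54**3 = 16 - 4*157464 = 16 - 629856 = -629840)
f(-116) - g(-89) = 133 - 1*(-629840) = 133 + 629840 = 629973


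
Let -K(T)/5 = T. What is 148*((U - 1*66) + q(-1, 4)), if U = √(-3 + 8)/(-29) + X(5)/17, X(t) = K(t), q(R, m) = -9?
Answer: -192400/17 - 148*√5/29 ≈ -11329.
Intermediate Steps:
K(T) = -5*T
X(t) = -5*t
U = -25/17 - √5/29 (U = √(-3 + 8)/(-29) - 5*5/17 = √5*(-1/29) - 25*1/17 = -√5/29 - 25/17 = -25/17 - √5/29 ≈ -1.5477)
148*((U - 1*66) + q(-1, 4)) = 148*(((-25/17 - √5/29) - 1*66) - 9) = 148*(((-25/17 - √5/29) - 66) - 9) = 148*((-1147/17 - √5/29) - 9) = 148*(-1300/17 - √5/29) = -192400/17 - 148*√5/29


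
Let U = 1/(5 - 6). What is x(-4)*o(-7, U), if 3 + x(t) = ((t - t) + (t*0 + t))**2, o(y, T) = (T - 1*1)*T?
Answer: 26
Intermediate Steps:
U = -1 (U = 1/(-1) = -1)
o(y, T) = T*(-1 + T) (o(y, T) = (T - 1)*T = (-1 + T)*T = T*(-1 + T))
x(t) = -3 + t**2 (x(t) = -3 + ((t - t) + (t*0 + t))**2 = -3 + (0 + (0 + t))**2 = -3 + (0 + t)**2 = -3 + t**2)
x(-4)*o(-7, U) = (-3 + (-4)**2)*(-(-1 - 1)) = (-3 + 16)*(-1*(-2)) = 13*2 = 26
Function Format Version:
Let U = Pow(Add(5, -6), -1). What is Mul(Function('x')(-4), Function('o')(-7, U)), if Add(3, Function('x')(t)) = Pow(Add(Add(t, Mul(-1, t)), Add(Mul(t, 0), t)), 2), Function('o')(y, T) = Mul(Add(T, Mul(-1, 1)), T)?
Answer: 26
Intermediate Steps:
U = -1 (U = Pow(-1, -1) = -1)
Function('o')(y, T) = Mul(T, Add(-1, T)) (Function('o')(y, T) = Mul(Add(T, -1), T) = Mul(Add(-1, T), T) = Mul(T, Add(-1, T)))
Function('x')(t) = Add(-3, Pow(t, 2)) (Function('x')(t) = Add(-3, Pow(Add(Add(t, Mul(-1, t)), Add(Mul(t, 0), t)), 2)) = Add(-3, Pow(Add(0, Add(0, t)), 2)) = Add(-3, Pow(Add(0, t), 2)) = Add(-3, Pow(t, 2)))
Mul(Function('x')(-4), Function('o')(-7, U)) = Mul(Add(-3, Pow(-4, 2)), Mul(-1, Add(-1, -1))) = Mul(Add(-3, 16), Mul(-1, -2)) = Mul(13, 2) = 26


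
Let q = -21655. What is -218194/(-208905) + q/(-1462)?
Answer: 4842837403/305419110 ≈ 15.856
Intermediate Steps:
-218194/(-208905) + q/(-1462) = -218194/(-208905) - 21655/(-1462) = -218194*(-1/208905) - 21655*(-1/1462) = 218194/208905 + 21655/1462 = 4842837403/305419110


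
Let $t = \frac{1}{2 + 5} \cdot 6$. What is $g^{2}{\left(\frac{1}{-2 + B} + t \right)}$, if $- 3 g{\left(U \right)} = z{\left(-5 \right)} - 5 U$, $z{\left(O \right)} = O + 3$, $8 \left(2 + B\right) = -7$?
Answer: $\frac{2062096}{670761} \approx 3.0743$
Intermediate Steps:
$B = - \frac{23}{8}$ ($B = -2 + \frac{1}{8} \left(-7\right) = -2 - \frac{7}{8} = - \frac{23}{8} \approx -2.875$)
$t = \frac{6}{7}$ ($t = \frac{1}{7} \cdot 6 = \frac{6}{7} \approx 0.85714$)
$z{\left(O \right)} = 3 + O$
$g{\left(U \right)} = \frac{2}{3} + \frac{5 U}{3}$ ($g{\left(U \right)} = - \frac{\left(3 - 5\right) - 5 U}{3} = - \frac{-2 - 5 U}{3} = \frac{2}{3} + \frac{5 U}{3}$)
$g^{2}{\left(\frac{1}{-2 + B} + t \right)} = \left(\frac{2}{3} + \frac{5 \left(\frac{1}{-2 - \frac{23}{8}} + \frac{6}{7}\right)}{3}\right)^{2} = \left(\frac{2}{3} + \frac{5 \left(\frac{1}{- \frac{39}{8}} + \frac{6}{7}\right)}{3}\right)^{2} = \left(\frac{2}{3} + \frac{5 \left(- \frac{8}{39} + \frac{6}{7}\right)}{3}\right)^{2} = \left(\frac{2}{3} + \frac{5}{3} \cdot \frac{178}{273}\right)^{2} = \left(\frac{2}{3} + \frac{890}{819}\right)^{2} = \left(\frac{1436}{819}\right)^{2} = \frac{2062096}{670761}$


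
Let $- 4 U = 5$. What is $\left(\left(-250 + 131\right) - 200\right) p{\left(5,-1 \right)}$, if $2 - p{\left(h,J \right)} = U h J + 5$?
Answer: $\frac{11803}{4} \approx 2950.8$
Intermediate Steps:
$U = - \frac{5}{4}$ ($U = \left(- \frac{1}{4}\right) 5 = - \frac{5}{4} \approx -1.25$)
$p{\left(h,J \right)} = -3 + \frac{5 J h}{4}$ ($p{\left(h,J \right)} = 2 - \left(- \frac{5 h}{4} J + 5\right) = 2 - \left(- \frac{5 J h}{4} + 5\right) = 2 - \left(5 - \frac{5 J h}{4}\right) = 2 + \left(-5 + \frac{5 J h}{4}\right) = -3 + \frac{5 J h}{4}$)
$\left(\left(-250 + 131\right) - 200\right) p{\left(5,-1 \right)} = \left(\left(-250 + 131\right) - 200\right) \left(-3 + \frac{5}{4} \left(-1\right) 5\right) = \left(-119 - 200\right) \left(-3 - \frac{25}{4}\right) = \left(-319\right) \left(- \frac{37}{4}\right) = \frac{11803}{4}$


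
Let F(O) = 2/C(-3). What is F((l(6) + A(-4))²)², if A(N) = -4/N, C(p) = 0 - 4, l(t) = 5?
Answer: ¼ ≈ 0.25000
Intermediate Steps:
C(p) = -4
F(O) = -½ (F(O) = 2/(-4) = 2*(-¼) = -½)
F((l(6) + A(-4))²)² = (-½)² = ¼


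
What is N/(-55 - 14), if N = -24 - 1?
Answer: 25/69 ≈ 0.36232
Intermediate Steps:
N = -25
N/(-55 - 14) = -25/(-55 - 14) = -25/(-69) = -1/69*(-25) = 25/69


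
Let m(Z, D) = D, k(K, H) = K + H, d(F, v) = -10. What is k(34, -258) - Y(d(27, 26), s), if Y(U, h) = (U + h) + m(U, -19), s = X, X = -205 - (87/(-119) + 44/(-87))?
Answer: 90725/10353 ≈ 8.7632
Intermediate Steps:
k(K, H) = H + K
X = -2109560/10353 (X = -205 - (87*(-1/119) + 44*(-1/87)) = -205 - (-87/119 - 44/87) = -205 - 1*(-12805/10353) = -205 + 12805/10353 = -2109560/10353 ≈ -203.76)
s = -2109560/10353 ≈ -203.76
Y(U, h) = -19 + U + h (Y(U, h) = (U + h) - 19 = -19 + U + h)
k(34, -258) - Y(d(27, 26), s) = (-258 + 34) - (-19 - 10 - 2109560/10353) = -224 - 1*(-2409797/10353) = -224 + 2409797/10353 = 90725/10353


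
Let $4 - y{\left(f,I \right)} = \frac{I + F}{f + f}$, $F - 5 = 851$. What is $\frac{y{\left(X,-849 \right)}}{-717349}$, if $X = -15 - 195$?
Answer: $- \frac{241}{43040940} \approx -5.5993 \cdot 10^{-6}$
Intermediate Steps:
$F = 856$ ($F = 5 + 851 = 856$)
$X = -210$ ($X = -15 - 195 = -210$)
$y{\left(f,I \right)} = 4 - \frac{856 + I}{2 f}$ ($y{\left(f,I \right)} = 4 - \frac{I + 856}{f + f} = 4 - \frac{856 + I}{2 f}$)
$\frac{y{\left(X,-849 \right)}}{-717349} = \frac{\frac{1}{2} \frac{1}{-210} \left(-856 - -849 + 8 \left(-210\right)\right)}{-717349} = \frac{1}{2} \left(- \frac{1}{210}\right) \left(-856 + 849 - 1680\right) \left(- \frac{1}{717349}\right) = \frac{1}{2} \left(- \frac{1}{210}\right) \left(-1687\right) \left(- \frac{1}{717349}\right) = \frac{241}{60} \left(- \frac{1}{717349}\right) = - \frac{241}{43040940}$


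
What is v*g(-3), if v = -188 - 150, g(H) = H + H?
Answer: 2028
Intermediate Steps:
g(H) = 2*H
v = -338
v*g(-3) = -676*(-3) = -338*(-6) = 2028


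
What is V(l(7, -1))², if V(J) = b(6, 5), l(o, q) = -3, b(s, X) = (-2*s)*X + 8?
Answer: 2704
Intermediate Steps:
b(s, X) = 8 - 2*X*s (b(s, X) = -2*X*s + 8 = 8 - 2*X*s)
V(J) = -52 (V(J) = 8 - 2*5*6 = 8 - 60 = -52)
V(l(7, -1))² = (-52)² = 2704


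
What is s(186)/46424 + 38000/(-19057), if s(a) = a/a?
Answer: -92846997/46563272 ≈ -1.9940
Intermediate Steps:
s(a) = 1
s(186)/46424 + 38000/(-19057) = 1/46424 + 38000/(-19057) = 1*(1/46424) + 38000*(-1/19057) = 1/46424 - 2000/1003 = -92846997/46563272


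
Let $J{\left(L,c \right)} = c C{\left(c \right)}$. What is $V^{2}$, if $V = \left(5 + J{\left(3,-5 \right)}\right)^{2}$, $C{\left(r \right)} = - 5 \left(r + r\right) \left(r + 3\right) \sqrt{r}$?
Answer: $1562312500625 - 12499750000 i \sqrt{5} \approx 1.5623 \cdot 10^{12} - 2.795 \cdot 10^{10} i$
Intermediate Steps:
$C{\left(r \right)} = - 10 r^{\frac{3}{2}} \left(3 + r\right)$ ($C{\left(r \right)} = - 5 \cdot 2 r \left(3 + r\right) \sqrt{r} = - 10 r \left(3 + r\right) \sqrt{r} = - 10 r^{\frac{3}{2}} \left(3 + r\right)$)
$J{\left(L,c \right)} = 10 c^{\frac{5}{2}} \left(-3 - c\right)$ ($J{\left(L,c \right)} = c 10 c^{\frac{3}{2}} \left(-3 - c\right) = 10 c^{\frac{5}{2}} \left(-3 - c\right)$)
$V = \left(5 + 500 i \sqrt{5}\right)^{2}$ ($V = \left(5 + 10 \left(-5\right)^{\frac{5}{2}} \left(-3 - -5\right)\right)^{2} = \left(5 + 10 \cdot 25 i \sqrt{5} \left(-3 + 5\right)\right)^{2} = \left(5 + 10 \cdot 25 i \sqrt{5} \cdot 2\right)^{2} = \left(5 + 500 i \sqrt{5}\right)^{2} \approx -1.25 \cdot 10^{6} + 1.118 \cdot 10^{4} i$)
$V^{2} = \left(-1249975 + 5000 i \sqrt{5}\right)^{2}$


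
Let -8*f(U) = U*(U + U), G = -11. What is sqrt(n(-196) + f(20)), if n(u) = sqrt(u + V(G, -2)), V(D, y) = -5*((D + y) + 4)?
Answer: sqrt(-100 + I*sqrt(151)) ≈ 0.61326 + 10.019*I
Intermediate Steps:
V(D, y) = -20 - 5*D - 5*y (V(D, y) = -5*(4 + D + y) = -20 - 5*D - 5*y)
f(U) = -U**2/4 (f(U) = -U*(U + U)/8 = -U*2*U/8 = -U**2/4)
n(u) = sqrt(45 + u) (n(u) = sqrt(u + (-20 - 5*(-11) - 5*(-2))) = sqrt(u + (-20 + 55 + 10)) = sqrt(u + 45) = sqrt(45 + u))
sqrt(n(-196) + f(20)) = sqrt(sqrt(45 - 196) - 1/4*20**2) = sqrt(sqrt(-151) - 1/4*400) = sqrt(I*sqrt(151) - 100) = sqrt(-100 + I*sqrt(151))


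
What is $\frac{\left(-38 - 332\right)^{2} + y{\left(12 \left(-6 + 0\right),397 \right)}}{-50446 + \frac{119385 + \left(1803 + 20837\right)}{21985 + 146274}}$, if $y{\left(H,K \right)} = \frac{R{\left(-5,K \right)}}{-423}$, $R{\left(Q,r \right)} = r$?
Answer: $- \frac{749507165729}{276181629219} \approx -2.7138$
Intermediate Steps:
$y{\left(H,K \right)} = - \frac{K}{423}$ ($y{\left(H,K \right)} = \frac{K}{-423} = K \left(- \frac{1}{423}\right) = - \frac{K}{423}$)
$\frac{\left(-38 - 332\right)^{2} + y{\left(12 \left(-6 + 0\right),397 \right)}}{-50446 + \frac{119385 + \left(1803 + 20837\right)}{21985 + 146274}} = \frac{\left(-38 - 332\right)^{2} - \frac{397}{423}}{-50446 + \frac{119385 + \left(1803 + 20837\right)}{21985 + 146274}} = \frac{\left(-370\right)^{2} - \frac{397}{423}}{-50446 + \frac{119385 + 22640}{168259}} = \frac{136900 - \frac{397}{423}}{-50446 + 142025 \cdot \frac{1}{168259}} = \frac{57908303}{423 \left(-50446 + \frac{10925}{12943}\right)} = \frac{57908303}{423 \left(- \frac{652911653}{12943}\right)} = \frac{57908303}{423} \left(- \frac{12943}{652911653}\right) = - \frac{749507165729}{276181629219}$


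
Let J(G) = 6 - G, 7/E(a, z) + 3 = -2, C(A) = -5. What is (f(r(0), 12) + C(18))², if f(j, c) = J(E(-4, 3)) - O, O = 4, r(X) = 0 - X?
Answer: 64/25 ≈ 2.5600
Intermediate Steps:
r(X) = -X
E(a, z) = -7/5 (E(a, z) = 7/(-3 - 2) = 7/(-5) = 7*(-⅕) = -7/5)
f(j, c) = 17/5 (f(j, c) = (6 - 1*(-7/5)) - 1*4 = (6 + 7/5) - 4 = 37/5 - 4 = 17/5)
(f(r(0), 12) + C(18))² = (17/5 - 5)² = (-8/5)² = 64/25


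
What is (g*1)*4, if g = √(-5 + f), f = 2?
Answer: 4*I*√3 ≈ 6.9282*I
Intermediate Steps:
g = I*√3 (g = √(-5 + 2) = √(-3) = I*√3 ≈ 1.732*I)
(g*1)*4 = ((I*√3)*1)*4 = (I*√3)*4 = 4*I*√3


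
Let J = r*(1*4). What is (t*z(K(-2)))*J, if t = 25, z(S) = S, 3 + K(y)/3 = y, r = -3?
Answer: 4500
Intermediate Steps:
K(y) = -9 + 3*y
J = -12 (J = -3*4 = -12)
(t*z(K(-2)))*J = (25*(-9 + 3*(-2)))*(-12) = (25*(-9 - 6))*(-12) = (25*(-15))*(-12) = -375*(-12) = 4500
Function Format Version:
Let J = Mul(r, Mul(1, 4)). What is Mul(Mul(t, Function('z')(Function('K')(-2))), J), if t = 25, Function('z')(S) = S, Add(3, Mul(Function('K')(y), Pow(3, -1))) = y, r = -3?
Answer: 4500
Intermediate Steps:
Function('K')(y) = Add(-9, Mul(3, y))
J = -12 (J = Mul(-3, Mul(1, 4)) = Mul(-3, 4) = -12)
Mul(Mul(t, Function('z')(Function('K')(-2))), J) = Mul(Mul(25, Add(-9, Mul(3, -2))), -12) = Mul(Mul(25, Add(-9, -6)), -12) = Mul(Mul(25, -15), -12) = Mul(-375, -12) = 4500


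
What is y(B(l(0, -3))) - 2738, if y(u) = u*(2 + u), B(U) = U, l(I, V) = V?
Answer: -2735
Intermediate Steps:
y(B(l(0, -3))) - 2738 = -3*(2 - 3) - 2738 = -3*(-1) - 2738 = 3 - 2738 = -2735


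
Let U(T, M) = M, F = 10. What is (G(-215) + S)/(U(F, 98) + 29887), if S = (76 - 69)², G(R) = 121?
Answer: 34/5997 ≈ 0.0056695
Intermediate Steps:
S = 49 (S = 7² = 49)
(G(-215) + S)/(U(F, 98) + 29887) = (121 + 49)/(98 + 29887) = 170/29985 = 170*(1/29985) = 34/5997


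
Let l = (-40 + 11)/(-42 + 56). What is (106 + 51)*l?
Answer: -4553/14 ≈ -325.21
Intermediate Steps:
l = -29/14 ≈ -2.0714
(106 + 51)*l = (106 + 51)*(-29/14) = 157*(-29/14) = -4553/14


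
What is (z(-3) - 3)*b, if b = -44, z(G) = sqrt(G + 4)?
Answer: 88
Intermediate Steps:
z(G) = sqrt(4 + G)
(z(-3) - 3)*b = (sqrt(4 - 3) - 3)*(-44) = (sqrt(1) - 3)*(-44) = (1 - 3)*(-44) = -2*(-44) = 88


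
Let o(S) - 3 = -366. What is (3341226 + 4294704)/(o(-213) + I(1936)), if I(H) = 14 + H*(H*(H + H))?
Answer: 7635930/14512627363 ≈ 0.00052616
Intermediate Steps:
I(H) = 14 + 2*H³ (I(H) = 14 + H*(H*(2*H)) = 14 + H*(2*H²) = 14 + 2*H³)
o(S) = -363 (o(S) = 3 - 366 = -363)
(3341226 + 4294704)/(o(-213) + I(1936)) = (3341226 + 4294704)/(-363 + (14 + 2*1936³)) = 7635930/(-363 + (14 + 2*7256313856)) = 7635930/(-363 + (14 + 14512627712)) = 7635930/(-363 + 14512627726) = 7635930/14512627363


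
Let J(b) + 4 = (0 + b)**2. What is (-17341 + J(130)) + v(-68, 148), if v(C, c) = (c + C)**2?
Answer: 5955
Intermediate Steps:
v(C, c) = (C + c)**2
J(b) = -4 + b**2 (J(b) = -4 + (0 + b)**2 = -4 + b**2)
(-17341 + J(130)) + v(-68, 148) = (-17341 + (-4 + 130**2)) + (-68 + 148)**2 = (-17341 + (-4 + 16900)) + 80**2 = (-17341 + 16896) + 6400 = -445 + 6400 = 5955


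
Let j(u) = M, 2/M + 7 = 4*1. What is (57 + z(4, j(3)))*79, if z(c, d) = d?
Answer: 13351/3 ≈ 4450.3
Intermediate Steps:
M = -2/3 (M = 2/(-7 + 4*1) = 2/(-7 + 4) = 2/(-3) = 2*(-1/3) = -2/3 ≈ -0.66667)
j(u) = -2/3
(57 + z(4, j(3)))*79 = (57 - 2/3)*79 = (169/3)*79 = 13351/3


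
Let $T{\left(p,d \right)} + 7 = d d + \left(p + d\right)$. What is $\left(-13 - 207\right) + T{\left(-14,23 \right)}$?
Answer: $311$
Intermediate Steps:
$T{\left(p,d \right)} = -7 + d + p + d^{2}$ ($T{\left(p,d \right)} = -7 + \left(d d + \left(p + d\right)\right) = -7 + \left(d^{2} + \left(d + p\right)\right) = -7 + \left(d + p + d^{2}\right) = -7 + d + p + d^{2}$)
$\left(-13 - 207\right) + T{\left(-14,23 \right)} = \left(-13 - 207\right) + \left(-7 + 23 - 14 + 23^{2}\right) = \left(-13 - 207\right) + \left(-7 + 23 - 14 + 529\right) = -220 + 531 = 311$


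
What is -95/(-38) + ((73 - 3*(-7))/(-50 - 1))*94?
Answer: -17417/102 ≈ -170.75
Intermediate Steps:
-95/(-38) + ((73 - 3*(-7))/(-50 - 1))*94 = -95*(-1/38) + ((73 + 21)/(-51))*94 = 5/2 + (94*(-1/51))*94 = 5/2 - 94/51*94 = 5/2 - 8836/51 = -17417/102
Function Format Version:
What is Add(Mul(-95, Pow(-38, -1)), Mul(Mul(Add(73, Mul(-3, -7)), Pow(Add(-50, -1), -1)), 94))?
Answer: Rational(-17417, 102) ≈ -170.75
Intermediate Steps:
Add(Mul(-95, Pow(-38, -1)), Mul(Mul(Add(73, Mul(-3, -7)), Pow(Add(-50, -1), -1)), 94)) = Add(Mul(-95, Rational(-1, 38)), Mul(Mul(Add(73, 21), Pow(-51, -1)), 94)) = Add(Rational(5, 2), Mul(Mul(94, Rational(-1, 51)), 94)) = Add(Rational(5, 2), Mul(Rational(-94, 51), 94)) = Add(Rational(5, 2), Rational(-8836, 51)) = Rational(-17417, 102)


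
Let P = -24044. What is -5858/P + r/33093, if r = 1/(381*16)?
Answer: 295440808067/1212628652208 ≈ 0.24364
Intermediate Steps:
r = 1/6096 ≈ 0.00016404
-5858/P + r/33093 = -5858/(-24044) + (1/6096)/33093 = -5858*(-1/24044) + (1/6096)*(1/33093) = 2929/12022 + 1/201734928 = 295440808067/1212628652208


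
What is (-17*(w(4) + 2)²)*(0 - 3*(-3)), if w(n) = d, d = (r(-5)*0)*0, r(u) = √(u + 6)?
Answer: -612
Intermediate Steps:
r(u) = √(6 + u)
d = 0 (d = (√(6 - 5)*0)*0 = (√1*0)*0 = (1*0)*0 = 0*0 = 0)
w(n) = 0
(-17*(w(4) + 2)²)*(0 - 3*(-3)) = (-17*(0 + 2)²)*(0 - 3*(-3)) = (-17*2²)*(0 + 9) = -17*4*9 = -68*9 = -612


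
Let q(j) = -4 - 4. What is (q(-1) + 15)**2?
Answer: 49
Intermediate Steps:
q(j) = -8
(q(-1) + 15)**2 = (-8 + 15)**2 = 7**2 = 49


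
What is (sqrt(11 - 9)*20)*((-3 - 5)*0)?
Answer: 0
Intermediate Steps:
(sqrt(11 - 9)*20)*((-3 - 5)*0) = (sqrt(2)*20)*(-8*0) = (20*sqrt(2))*0 = 0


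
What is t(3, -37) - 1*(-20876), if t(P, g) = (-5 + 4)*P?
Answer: 20873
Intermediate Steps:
t(P, g) = -P
t(3, -37) - 1*(-20876) = -1*3 - 1*(-20876) = -3 + 20876 = 20873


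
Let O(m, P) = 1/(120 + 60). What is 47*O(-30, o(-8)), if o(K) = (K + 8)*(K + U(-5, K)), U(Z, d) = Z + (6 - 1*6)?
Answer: 47/180 ≈ 0.26111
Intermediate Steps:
U(Z, d) = Z (U(Z, d) = Z + (6 - 6) = Z + 0 = Z)
o(K) = (-5 + K)*(8 + K) (o(K) = (K + 8)*(K - 5) = (8 + K)*(-5 + K) = (-5 + K)*(8 + K))
O(m, P) = 1/180
47*O(-30, o(-8)) = 47*(1/180) = 47/180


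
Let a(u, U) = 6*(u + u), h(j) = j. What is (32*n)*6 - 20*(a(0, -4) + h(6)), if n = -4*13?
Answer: -10104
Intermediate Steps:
n = -52
a(u, U) = 12*u (a(u, U) = 6*(2*u) = 12*u)
(32*n)*6 - 20*(a(0, -4) + h(6)) = (32*(-52))*6 - 20*(12*0 + 6) = -1664*6 - 20*(0 + 6) = -9984 - 20*6 = -9984 - 1*120 = -9984 - 120 = -10104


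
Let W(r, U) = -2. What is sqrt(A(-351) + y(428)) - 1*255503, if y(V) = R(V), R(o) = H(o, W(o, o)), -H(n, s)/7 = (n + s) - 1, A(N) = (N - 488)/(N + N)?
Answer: -255503 + I*sqrt(162833658)/234 ≈ -2.555e+5 + 54.533*I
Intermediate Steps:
A(N) = (-488 + N)/(2*N) (A(N) = (-488 + N)/((2*N)) = (-488 + N)*(1/(2*N)) = (-488 + N)/(2*N))
H(n, s) = 7 - 7*n - 7*s (H(n, s) = -7*((n + s) - 1) = -7*(-1 + n + s) = 7 - 7*n - 7*s)
R(o) = 21 - 7*o (R(o) = 7 - 7*o - 7*(-2) = 7 - 7*o + 14 = 21 - 7*o)
y(V) = 21 - 7*V
sqrt(A(-351) + y(428)) - 1*255503 = sqrt((1/2)*(-488 - 351)/(-351) + (21 - 7*428)) - 1*255503 = sqrt((1/2)*(-1/351)*(-839) + (21 - 2996)) - 255503 = sqrt(839/702 - 2975) - 255503 = sqrt(-2087611/702) - 255503 = I*sqrt(162833658)/234 - 255503 = -255503 + I*sqrt(162833658)/234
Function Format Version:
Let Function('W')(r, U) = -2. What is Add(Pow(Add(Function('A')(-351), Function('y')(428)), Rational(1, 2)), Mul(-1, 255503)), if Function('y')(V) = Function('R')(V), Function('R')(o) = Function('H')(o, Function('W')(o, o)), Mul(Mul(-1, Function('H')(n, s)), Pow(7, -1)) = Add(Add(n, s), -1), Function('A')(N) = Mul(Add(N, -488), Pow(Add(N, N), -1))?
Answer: Add(-255503, Mul(Rational(1, 234), I, Pow(162833658, Rational(1, 2)))) ≈ Add(-2.5550e+5, Mul(54.533, I))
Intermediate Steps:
Function('A')(N) = Mul(Rational(1, 2), Pow(N, -1), Add(-488, N)) (Function('A')(N) = Mul(Add(-488, N), Pow(Mul(2, N), -1)) = Mul(Add(-488, N), Mul(Rational(1, 2), Pow(N, -1))) = Mul(Rational(1, 2), Pow(N, -1), Add(-488, N)))
Function('H')(n, s) = Add(7, Mul(-7, n), Mul(-7, s)) (Function('H')(n, s) = Mul(-7, Add(Add(n, s), -1)) = Mul(-7, Add(-1, n, s)) = Add(7, Mul(-7, n), Mul(-7, s)))
Function('R')(o) = Add(21, Mul(-7, o)) (Function('R')(o) = Add(7, Mul(-7, o), Mul(-7, -2)) = Add(7, Mul(-7, o), 14) = Add(21, Mul(-7, o)))
Function('y')(V) = Add(21, Mul(-7, V))
Add(Pow(Add(Function('A')(-351), Function('y')(428)), Rational(1, 2)), Mul(-1, 255503)) = Add(Pow(Add(Mul(Rational(1, 2), Pow(-351, -1), Add(-488, -351)), Add(21, Mul(-7, 428))), Rational(1, 2)), Mul(-1, 255503)) = Add(Pow(Add(Mul(Rational(1, 2), Rational(-1, 351), -839), Add(21, -2996)), Rational(1, 2)), -255503) = Add(Pow(Add(Rational(839, 702), -2975), Rational(1, 2)), -255503) = Add(Pow(Rational(-2087611, 702), Rational(1, 2)), -255503) = Add(Mul(Rational(1, 234), I, Pow(162833658, Rational(1, 2))), -255503) = Add(-255503, Mul(Rational(1, 234), I, Pow(162833658, Rational(1, 2))))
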